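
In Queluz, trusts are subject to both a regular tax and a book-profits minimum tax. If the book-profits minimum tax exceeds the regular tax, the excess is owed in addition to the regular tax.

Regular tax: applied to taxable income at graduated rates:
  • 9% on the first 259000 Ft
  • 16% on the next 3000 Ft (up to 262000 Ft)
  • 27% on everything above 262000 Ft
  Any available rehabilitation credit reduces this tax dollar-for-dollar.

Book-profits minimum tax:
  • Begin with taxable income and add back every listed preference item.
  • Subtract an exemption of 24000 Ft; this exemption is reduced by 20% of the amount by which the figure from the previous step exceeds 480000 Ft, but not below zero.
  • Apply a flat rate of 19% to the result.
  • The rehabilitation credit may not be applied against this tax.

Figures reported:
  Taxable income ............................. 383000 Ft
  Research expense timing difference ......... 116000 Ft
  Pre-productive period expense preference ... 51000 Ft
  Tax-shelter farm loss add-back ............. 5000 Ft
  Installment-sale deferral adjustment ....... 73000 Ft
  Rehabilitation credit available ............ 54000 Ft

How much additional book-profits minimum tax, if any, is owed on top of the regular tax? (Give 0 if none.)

Book-profits minimum tax:
  Adjusted income: 383000 Ft + 116000 Ft + 51000 Ft + 5000 Ft + 73000 Ft = 628000 Ft
  Exemption: 20% × (628000 Ft − 480000 Ft) = 29600 Ft ≥ 24000 Ft, so the exemption is fully phased out
  Base: 628000 Ft − 0 Ft = 628000 Ft
  628000 Ft × 19% = 119320 Ft

Regular tax:
  259000 Ft × 9% = 23310 Ft
  3000 Ft × 16% = 480 Ft
  121000 Ft × 27% = 32670 Ft
  → 56460 Ft
  Less rehabilitation credit 54000 Ft → 2460 Ft

Excess of book-profits minimum tax over regular tax: 119320 Ft − 2460 Ft = 116860 Ft.

116860 Ft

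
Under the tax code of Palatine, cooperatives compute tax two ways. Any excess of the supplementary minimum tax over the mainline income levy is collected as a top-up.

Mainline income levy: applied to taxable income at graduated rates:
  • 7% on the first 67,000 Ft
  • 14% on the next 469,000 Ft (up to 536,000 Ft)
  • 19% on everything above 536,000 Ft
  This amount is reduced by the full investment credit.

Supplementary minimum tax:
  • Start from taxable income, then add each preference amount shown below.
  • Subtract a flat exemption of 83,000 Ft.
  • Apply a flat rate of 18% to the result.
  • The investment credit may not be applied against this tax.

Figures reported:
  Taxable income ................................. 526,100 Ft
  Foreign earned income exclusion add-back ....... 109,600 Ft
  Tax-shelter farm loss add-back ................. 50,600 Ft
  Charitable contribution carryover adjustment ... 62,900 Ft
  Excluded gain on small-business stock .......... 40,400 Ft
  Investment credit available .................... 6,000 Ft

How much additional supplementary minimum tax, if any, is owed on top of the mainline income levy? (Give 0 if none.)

64,224 Ft

Supplementary minimum tax:
  Adjusted income: 526,100 Ft + 109,600 Ft + 50,600 Ft + 62,900 Ft + 40,400 Ft = 789,600 Ft
  Less exemption 83,000 Ft → base 706,600 Ft
  706,600 Ft × 18% = 127,188 Ft

Mainline income levy:
  67,000 Ft × 7% = 4,690 Ft
  459,100 Ft × 14% = 64,274 Ft
  → 68,964 Ft
  Less investment credit 6,000 Ft → 62,964 Ft

Excess of supplementary minimum tax over mainline income levy: 127,188 Ft − 62,964 Ft = 64,224 Ft.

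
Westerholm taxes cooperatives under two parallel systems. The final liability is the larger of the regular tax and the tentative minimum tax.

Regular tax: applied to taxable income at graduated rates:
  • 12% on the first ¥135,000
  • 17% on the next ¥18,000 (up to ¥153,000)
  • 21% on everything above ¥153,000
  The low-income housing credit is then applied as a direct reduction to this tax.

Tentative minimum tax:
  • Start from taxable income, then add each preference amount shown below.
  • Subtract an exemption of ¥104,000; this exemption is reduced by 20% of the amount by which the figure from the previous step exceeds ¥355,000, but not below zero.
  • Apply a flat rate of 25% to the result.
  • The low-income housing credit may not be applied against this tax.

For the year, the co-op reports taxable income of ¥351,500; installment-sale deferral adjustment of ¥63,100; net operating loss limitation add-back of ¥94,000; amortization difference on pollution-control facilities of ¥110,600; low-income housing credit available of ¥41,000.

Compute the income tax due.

Tentative minimum tax:
  Adjusted income: ¥351,500 + ¥63,100 + ¥94,000 + ¥110,600 = ¥619,200
  Exemption: ¥104,000 − 20% × (¥619,200 − ¥355,000) = ¥104,000 − ¥52,840 = ¥51,160
  Base: ¥619,200 − ¥51,160 = ¥568,040
  ¥568,040 × 25% = ¥142,010

Regular tax:
  ¥135,000 × 12% = ¥16,200
  ¥18,000 × 17% = ¥3,060
  ¥198,500 × 21% = ¥41,685
  → ¥60,945
  Less low-income housing credit ¥41,000 → ¥19,945

¥142,010 > ¥19,945, so the tentative minimum tax is the binding amount.

¥142,010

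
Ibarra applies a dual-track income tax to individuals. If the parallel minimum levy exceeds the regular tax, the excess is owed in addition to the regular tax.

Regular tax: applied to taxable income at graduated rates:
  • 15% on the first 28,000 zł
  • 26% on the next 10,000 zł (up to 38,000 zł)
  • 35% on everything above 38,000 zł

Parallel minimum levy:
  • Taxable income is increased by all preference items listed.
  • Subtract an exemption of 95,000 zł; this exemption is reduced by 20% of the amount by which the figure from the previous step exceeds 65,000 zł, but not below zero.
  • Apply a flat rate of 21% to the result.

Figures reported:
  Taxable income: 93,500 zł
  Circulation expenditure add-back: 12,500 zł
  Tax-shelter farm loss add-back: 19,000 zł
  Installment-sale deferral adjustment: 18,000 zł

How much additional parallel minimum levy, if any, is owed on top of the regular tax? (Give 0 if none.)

0 zł

Parallel minimum levy:
  Adjusted income: 93,500 zł + 12,500 zł + 19,000 zł + 18,000 zł = 143,000 zł
  Exemption: 95,000 zł − 20% × (143,000 zł − 65,000 zł) = 95,000 zł − 15,600 zł = 79,400 zł
  Base: 143,000 zł − 79,400 zł = 63,600 zł
  63,600 zł × 21% = 13,356 zł

Regular tax:
  28,000 zł × 15% = 4,200 zł
  10,000 zł × 26% = 2,600 zł
  55,500 zł × 35% = 19,425 zł
  → 26,225 zł

13,356 zł ≤ 26,225 zł, so no add-on is due.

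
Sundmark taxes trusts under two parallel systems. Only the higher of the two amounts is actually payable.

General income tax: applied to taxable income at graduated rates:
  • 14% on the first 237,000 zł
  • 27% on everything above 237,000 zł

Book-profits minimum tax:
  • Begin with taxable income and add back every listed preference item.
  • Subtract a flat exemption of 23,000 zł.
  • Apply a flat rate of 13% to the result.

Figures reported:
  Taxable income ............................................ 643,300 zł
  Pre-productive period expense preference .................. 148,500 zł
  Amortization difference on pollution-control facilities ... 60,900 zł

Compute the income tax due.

General income tax:
  237,000 zł × 14% = 33,180 zł
  406,300 zł × 27% = 109,701 zł
  → 142,881 zł

Book-profits minimum tax:
  Adjusted income: 643,300 zł + 148,500 zł + 60,900 zł = 852,700 zł
  Less exemption 23,000 zł → base 829,700 zł
  829,700 zł × 13% = 107,861 zł

142,881 zł > 107,861 zł, so the general income tax governs.

142,881 zł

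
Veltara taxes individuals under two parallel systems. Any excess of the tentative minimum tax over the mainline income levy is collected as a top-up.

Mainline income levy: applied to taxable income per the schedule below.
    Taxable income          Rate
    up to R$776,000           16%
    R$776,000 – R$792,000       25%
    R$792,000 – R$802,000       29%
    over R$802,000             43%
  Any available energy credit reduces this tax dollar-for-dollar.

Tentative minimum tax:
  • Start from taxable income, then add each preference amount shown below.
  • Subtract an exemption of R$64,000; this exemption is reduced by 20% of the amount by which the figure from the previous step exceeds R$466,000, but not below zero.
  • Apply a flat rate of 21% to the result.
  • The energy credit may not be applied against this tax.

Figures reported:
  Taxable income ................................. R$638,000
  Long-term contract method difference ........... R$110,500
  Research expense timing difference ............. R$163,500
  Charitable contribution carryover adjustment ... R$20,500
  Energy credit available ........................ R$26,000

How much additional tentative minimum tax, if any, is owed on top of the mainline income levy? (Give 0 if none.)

Mainline income levy:
  R$638,000 × 16% = R$102,080
  Less energy credit R$26,000 → R$76,080

Tentative minimum tax:
  Adjusted income: R$638,000 + R$110,500 + R$163,500 + R$20,500 = R$932,500
  Exemption: 20% × (R$932,500 − R$466,000) = R$93,300 ≥ R$64,000, so the exemption is fully phased out
  Base: R$932,500 − R$0 = R$932,500
  R$932,500 × 21% = R$195,825

Excess of tentative minimum tax over mainline income levy: R$195,825 − R$76,080 = R$119,745.

R$119,745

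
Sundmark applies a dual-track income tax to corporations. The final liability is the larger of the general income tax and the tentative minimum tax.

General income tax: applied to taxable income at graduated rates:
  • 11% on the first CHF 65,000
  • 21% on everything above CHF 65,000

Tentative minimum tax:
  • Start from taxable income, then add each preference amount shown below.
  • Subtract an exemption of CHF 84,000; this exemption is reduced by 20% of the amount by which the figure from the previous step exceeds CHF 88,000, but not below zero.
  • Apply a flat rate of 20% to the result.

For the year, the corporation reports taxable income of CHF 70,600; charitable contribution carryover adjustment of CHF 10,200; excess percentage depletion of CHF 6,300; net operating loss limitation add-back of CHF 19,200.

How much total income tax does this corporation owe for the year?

CHF 8,326

Tentative minimum tax:
  Adjusted income: CHF 70,600 + CHF 10,200 + CHF 6,300 + CHF 19,200 = CHF 106,300
  Exemption: CHF 84,000 − 20% × (CHF 106,300 − CHF 88,000) = CHF 84,000 − CHF 3,660 = CHF 80,340
  Base: CHF 106,300 − CHF 80,340 = CHF 25,960
  CHF 25,960 × 20% = CHF 5,192

General income tax:
  CHF 65,000 × 11% = CHF 7,150
  CHF 5,600 × 21% = CHF 1,176
  → CHF 8,326

CHF 8,326 > CHF 5,192, so the general income tax governs.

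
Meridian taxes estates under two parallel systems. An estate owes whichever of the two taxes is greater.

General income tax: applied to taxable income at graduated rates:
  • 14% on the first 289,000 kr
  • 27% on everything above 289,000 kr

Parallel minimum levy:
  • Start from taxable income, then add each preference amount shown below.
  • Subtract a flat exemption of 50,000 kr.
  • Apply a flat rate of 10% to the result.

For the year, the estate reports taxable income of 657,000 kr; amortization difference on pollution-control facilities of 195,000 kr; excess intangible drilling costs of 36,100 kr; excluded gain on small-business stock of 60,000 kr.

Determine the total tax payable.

139,820 kr

General income tax:
  289,000 kr × 14% = 40,460 kr
  368,000 kr × 27% = 99,360 kr
  → 139,820 kr

Parallel minimum levy:
  Adjusted income: 657,000 kr + 195,000 kr + 36,100 kr + 60,000 kr = 948,100 kr
  Less exemption 50,000 kr → base 898,100 kr
  898,100 kr × 10% = 89,810 kr

139,820 kr > 89,810 kr, so the general income tax governs.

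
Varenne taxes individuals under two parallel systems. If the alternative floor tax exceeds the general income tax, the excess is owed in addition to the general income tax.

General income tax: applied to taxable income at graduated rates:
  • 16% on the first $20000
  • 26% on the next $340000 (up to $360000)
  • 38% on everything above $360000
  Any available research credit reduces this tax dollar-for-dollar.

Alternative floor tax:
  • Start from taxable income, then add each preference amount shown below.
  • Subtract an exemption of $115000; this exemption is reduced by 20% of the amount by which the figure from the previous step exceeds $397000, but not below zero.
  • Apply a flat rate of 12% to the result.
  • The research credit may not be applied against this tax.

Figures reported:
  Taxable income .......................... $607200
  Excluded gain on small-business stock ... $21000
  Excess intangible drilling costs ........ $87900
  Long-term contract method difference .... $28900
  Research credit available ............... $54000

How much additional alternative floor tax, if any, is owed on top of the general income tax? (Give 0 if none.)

General income tax:
  $20000 × 16% = $3200
  $340000 × 26% = $88400
  $247200 × 38% = $93936
  → $185536
  Less research credit $54000 → $131536

Alternative floor tax:
  Adjusted income: $607200 + $21000 + $87900 + $28900 = $745000
  Exemption: $115000 − 20% × ($745000 − $397000) = $115000 − $69600 = $45400
  Base: $745000 − $45400 = $699600
  $699600 × 12% = $83952

$83952 ≤ $131536, so no add-on is due.

$0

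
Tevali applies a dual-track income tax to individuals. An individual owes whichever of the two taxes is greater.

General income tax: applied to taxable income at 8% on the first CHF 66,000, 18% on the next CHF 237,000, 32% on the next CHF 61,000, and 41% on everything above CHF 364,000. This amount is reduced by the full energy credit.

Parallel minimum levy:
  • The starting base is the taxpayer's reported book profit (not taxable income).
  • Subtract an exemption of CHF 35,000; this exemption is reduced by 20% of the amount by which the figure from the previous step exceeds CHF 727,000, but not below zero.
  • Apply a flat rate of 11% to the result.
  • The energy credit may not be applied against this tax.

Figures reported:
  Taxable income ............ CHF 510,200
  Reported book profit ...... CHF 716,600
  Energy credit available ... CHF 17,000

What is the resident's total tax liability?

CHF 110,402

Parallel minimum levy:
  Base (reported book profit): CHF 716,600
  Exemption: CHF 716,600 ≤ CHF 727,000, so full CHF 35,000 applies
  Base: CHF 716,600 − CHF 35,000 = CHF 681,600
  CHF 681,600 × 11% = CHF 74,976

General income tax:
  CHF 66,000 × 8% = CHF 5,280
  CHF 237,000 × 18% = CHF 42,660
  CHF 61,000 × 32% = CHF 19,520
  CHF 146,200 × 41% = CHF 59,942
  → CHF 127,402
  Less energy credit CHF 17,000 → CHF 110,402

CHF 110,402 > CHF 74,976, so the general income tax governs.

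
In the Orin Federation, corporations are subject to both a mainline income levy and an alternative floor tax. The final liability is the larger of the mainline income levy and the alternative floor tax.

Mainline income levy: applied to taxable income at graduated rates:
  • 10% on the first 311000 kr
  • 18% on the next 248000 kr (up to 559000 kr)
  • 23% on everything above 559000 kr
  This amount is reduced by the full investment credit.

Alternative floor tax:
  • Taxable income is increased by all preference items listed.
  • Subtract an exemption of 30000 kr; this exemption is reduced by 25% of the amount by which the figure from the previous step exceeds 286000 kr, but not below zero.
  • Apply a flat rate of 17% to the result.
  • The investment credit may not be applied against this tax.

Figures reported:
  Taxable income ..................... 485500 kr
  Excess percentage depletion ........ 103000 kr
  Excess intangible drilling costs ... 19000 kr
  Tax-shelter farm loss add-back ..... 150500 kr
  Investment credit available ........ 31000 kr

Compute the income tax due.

128860 kr

Alternative floor tax:
  Adjusted income: 485500 kr + 103000 kr + 19000 kr + 150500 kr = 758000 kr
  Exemption: 25% × (758000 kr − 286000 kr) = 118000 kr ≥ 30000 kr, so the exemption is fully phased out
  Base: 758000 kr − 0 kr = 758000 kr
  758000 kr × 17% = 128860 kr

Mainline income levy:
  311000 kr × 10% = 31100 kr
  174500 kr × 18% = 31410 kr
  → 62510 kr
  Less investment credit 31000 kr → 31510 kr

128860 kr > 31510 kr, so the alternative floor tax is the binding amount.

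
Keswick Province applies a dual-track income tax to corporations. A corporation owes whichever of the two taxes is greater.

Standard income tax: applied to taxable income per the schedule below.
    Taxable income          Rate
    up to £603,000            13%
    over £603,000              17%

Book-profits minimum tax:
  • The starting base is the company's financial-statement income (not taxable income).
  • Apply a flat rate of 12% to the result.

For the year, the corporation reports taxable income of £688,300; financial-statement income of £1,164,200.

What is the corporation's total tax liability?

£139,704

Standard income tax:
  £603,000 × 13% = £78,390
  £85,300 × 17% = £14,501
  → £92,891

Book-profits minimum tax:
  Base (financial-statement income): £1,164,200
  £1,164,200 × 12% = £139,704

£139,704 > £92,891, so the book-profits minimum tax is the binding amount.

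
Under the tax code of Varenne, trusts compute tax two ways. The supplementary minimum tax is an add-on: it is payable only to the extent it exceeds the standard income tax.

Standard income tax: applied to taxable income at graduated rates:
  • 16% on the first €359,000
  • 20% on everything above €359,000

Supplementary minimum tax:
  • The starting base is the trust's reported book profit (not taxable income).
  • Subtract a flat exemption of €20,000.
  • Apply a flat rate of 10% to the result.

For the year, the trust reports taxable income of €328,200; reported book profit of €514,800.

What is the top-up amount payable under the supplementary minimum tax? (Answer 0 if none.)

€0

Standard income tax:
  €328,200 × 16% = €52,512

Supplementary minimum tax:
  Base (reported book profit): €514,800
  Less exemption €20,000 → base €494,800
  €494,800 × 10% = €49,480

€49,480 ≤ €52,512, so no add-on is due.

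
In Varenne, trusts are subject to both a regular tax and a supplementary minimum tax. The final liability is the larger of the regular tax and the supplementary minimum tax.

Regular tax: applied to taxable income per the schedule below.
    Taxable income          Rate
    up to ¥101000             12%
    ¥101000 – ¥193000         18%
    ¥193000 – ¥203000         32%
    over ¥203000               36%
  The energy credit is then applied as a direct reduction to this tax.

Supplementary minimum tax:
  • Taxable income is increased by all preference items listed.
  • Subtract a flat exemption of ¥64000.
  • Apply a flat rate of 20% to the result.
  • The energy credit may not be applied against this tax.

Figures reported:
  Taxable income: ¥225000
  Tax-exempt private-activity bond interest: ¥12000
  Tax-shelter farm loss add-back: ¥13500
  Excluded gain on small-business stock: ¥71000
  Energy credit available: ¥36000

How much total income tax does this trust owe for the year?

Regular tax:
  ¥101000 × 12% = ¥12120
  ¥92000 × 18% = ¥16560
  ¥10000 × 32% = ¥3200
  ¥22000 × 36% = ¥7920
  → ¥39800
  Less energy credit ¥36000 → ¥3800

Supplementary minimum tax:
  Adjusted income: ¥225000 + ¥12000 + ¥13500 + ¥71000 = ¥321500
  Less exemption ¥64000 → base ¥257500
  ¥257500 × 20% = ¥51500

¥51500 > ¥3800, so the supplementary minimum tax is the binding amount.

¥51500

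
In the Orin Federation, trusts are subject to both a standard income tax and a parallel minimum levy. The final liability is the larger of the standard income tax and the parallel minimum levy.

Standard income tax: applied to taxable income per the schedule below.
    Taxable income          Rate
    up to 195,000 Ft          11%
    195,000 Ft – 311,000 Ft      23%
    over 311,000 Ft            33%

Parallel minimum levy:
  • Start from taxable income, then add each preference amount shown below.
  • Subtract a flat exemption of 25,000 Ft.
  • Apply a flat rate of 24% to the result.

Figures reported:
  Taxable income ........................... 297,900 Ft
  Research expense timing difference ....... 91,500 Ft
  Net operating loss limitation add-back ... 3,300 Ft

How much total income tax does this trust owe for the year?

Parallel minimum levy:
  Adjusted income: 297,900 Ft + 91,500 Ft + 3,300 Ft = 392,700 Ft
  Less exemption 25,000 Ft → base 367,700 Ft
  367,700 Ft × 24% = 88,248 Ft

Standard income tax:
  195,000 Ft × 11% = 21,450 Ft
  102,900 Ft × 23% = 23,667 Ft
  → 45,117 Ft

88,248 Ft > 45,117 Ft, so the parallel minimum levy is the binding amount.

88,248 Ft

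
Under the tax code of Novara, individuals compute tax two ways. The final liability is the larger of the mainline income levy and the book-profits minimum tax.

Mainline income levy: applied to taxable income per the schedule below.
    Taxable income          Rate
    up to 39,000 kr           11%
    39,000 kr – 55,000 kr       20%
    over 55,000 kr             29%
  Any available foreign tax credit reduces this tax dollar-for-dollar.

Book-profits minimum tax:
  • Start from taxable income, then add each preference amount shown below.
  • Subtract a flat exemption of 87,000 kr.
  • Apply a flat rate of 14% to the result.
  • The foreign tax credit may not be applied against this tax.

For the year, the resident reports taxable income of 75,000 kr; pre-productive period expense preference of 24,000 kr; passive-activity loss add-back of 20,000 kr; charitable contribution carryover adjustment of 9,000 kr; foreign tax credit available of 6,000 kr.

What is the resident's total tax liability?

7,290 kr

Book-profits minimum tax:
  Adjusted income: 75,000 kr + 24,000 kr + 20,000 kr + 9,000 kr = 128,000 kr
  Less exemption 87,000 kr → base 41,000 kr
  41,000 kr × 14% = 5,740 kr

Mainline income levy:
  39,000 kr × 11% = 4,290 kr
  16,000 kr × 20% = 3,200 kr
  20,000 kr × 29% = 5,800 kr
  → 13,290 kr
  Less foreign tax credit 6,000 kr → 7,290 kr

7,290 kr > 5,740 kr, so the mainline income levy governs.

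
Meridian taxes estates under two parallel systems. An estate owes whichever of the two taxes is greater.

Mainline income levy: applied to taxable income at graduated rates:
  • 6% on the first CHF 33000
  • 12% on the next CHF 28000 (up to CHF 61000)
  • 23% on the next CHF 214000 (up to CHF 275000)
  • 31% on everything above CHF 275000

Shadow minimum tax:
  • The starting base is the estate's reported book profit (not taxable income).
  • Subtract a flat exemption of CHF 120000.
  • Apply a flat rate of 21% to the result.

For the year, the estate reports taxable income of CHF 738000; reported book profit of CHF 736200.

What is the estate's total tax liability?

Shadow minimum tax:
  Base (reported book profit): CHF 736200
  Less exemption CHF 120000 → base CHF 616200
  CHF 616200 × 21% = CHF 129402

Mainline income levy:
  CHF 33000 × 6% = CHF 1980
  CHF 28000 × 12% = CHF 3360
  CHF 214000 × 23% = CHF 49220
  CHF 463000 × 31% = CHF 143530
  → CHF 198090

CHF 198090 > CHF 129402, so the mainline income levy governs.

CHF 198090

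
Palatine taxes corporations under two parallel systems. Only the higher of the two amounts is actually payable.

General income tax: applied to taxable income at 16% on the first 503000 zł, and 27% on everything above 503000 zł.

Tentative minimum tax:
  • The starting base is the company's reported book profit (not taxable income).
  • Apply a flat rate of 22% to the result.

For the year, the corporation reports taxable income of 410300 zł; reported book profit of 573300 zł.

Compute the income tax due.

Tentative minimum tax:
  Base (reported book profit): 573300 zł
  573300 zł × 22% = 126126 zł

General income tax:
  410300 zł × 16% = 65648 zł

126126 zł > 65648 zł, so the tentative minimum tax is the binding amount.

126126 zł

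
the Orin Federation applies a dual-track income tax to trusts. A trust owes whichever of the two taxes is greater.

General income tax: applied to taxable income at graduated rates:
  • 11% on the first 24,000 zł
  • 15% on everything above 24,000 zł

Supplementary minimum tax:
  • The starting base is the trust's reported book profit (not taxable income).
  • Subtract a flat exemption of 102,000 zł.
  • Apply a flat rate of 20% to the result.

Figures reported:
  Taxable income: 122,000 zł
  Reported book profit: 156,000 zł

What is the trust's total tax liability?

General income tax:
  24,000 zł × 11% = 2,640 zł
  98,000 zł × 15% = 14,700 zł
  → 17,340 zł

Supplementary minimum tax:
  Base (reported book profit): 156,000 zł
  Less exemption 102,000 zł → base 54,000 zł
  54,000 zł × 20% = 10,800 zł

17,340 zł > 10,800 zł, so the general income tax governs.

17,340 zł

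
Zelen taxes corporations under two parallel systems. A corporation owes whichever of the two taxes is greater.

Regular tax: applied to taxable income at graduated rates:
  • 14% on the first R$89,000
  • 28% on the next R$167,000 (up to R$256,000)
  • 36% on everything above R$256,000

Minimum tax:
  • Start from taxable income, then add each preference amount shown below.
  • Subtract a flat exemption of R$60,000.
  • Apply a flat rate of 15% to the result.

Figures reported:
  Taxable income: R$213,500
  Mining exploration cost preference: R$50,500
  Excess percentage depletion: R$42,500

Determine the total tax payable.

Regular tax:
  R$89,000 × 14% = R$12,460
  R$124,500 × 28% = R$34,860
  → R$47,320

Minimum tax:
  Adjusted income: R$213,500 + R$50,500 + R$42,500 = R$306,500
  Less exemption R$60,000 → base R$246,500
  R$246,500 × 15% = R$36,975

R$47,320 > R$36,975, so the regular tax governs.

R$47,320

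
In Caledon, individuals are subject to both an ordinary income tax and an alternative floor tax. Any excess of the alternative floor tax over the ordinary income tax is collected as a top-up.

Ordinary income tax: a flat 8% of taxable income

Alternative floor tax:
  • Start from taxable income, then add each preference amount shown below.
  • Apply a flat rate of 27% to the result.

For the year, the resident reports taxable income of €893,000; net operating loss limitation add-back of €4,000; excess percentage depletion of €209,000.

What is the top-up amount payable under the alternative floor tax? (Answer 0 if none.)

€227,180

Alternative floor tax:
  Adjusted income: €893,000 + €4,000 + €209,000 = €1,106,000
  €1,106,000 × 27% = €298,620

Ordinary income tax:
  €893,000 × 8% = €71,440

Excess of alternative floor tax over ordinary income tax: €298,620 − €71,440 = €227,180.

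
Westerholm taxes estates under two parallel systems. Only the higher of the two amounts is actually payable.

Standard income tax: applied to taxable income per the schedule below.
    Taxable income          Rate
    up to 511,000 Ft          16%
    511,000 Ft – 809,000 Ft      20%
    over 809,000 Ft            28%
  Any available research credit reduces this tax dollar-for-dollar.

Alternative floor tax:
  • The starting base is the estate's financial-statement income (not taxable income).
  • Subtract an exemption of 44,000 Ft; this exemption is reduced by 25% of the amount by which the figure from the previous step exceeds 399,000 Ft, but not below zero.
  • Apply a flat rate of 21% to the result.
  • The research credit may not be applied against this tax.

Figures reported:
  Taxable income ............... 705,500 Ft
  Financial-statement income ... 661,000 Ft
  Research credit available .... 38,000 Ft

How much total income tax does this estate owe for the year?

Standard income tax:
  511,000 Ft × 16% = 81,760 Ft
  194,500 Ft × 20% = 38,900 Ft
  → 120,660 Ft
  Less research credit 38,000 Ft → 82,660 Ft

Alternative floor tax:
  Base (financial-statement income): 661,000 Ft
  Exemption: 25% × (661,000 Ft − 399,000 Ft) = 65,500 Ft ≥ 44,000 Ft, so the exemption is fully phased out
  Base: 661,000 Ft − 0 Ft = 661,000 Ft
  661,000 Ft × 21% = 138,810 Ft

138,810 Ft > 82,660 Ft, so the alternative floor tax is the binding amount.

138,810 Ft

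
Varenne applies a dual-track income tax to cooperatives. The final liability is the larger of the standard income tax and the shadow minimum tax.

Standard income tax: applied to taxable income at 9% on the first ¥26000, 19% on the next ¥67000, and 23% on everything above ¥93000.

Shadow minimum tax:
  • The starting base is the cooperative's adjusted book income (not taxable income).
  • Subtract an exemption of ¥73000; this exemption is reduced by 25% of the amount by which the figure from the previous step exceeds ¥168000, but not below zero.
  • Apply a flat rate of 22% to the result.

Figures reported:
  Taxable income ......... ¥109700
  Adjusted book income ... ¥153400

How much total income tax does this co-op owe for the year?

Shadow minimum tax:
  Base (adjusted book income): ¥153400
  Exemption: ¥153400 ≤ ¥168000, so full ¥73000 applies
  Base: ¥153400 − ¥73000 = ¥80400
  ¥80400 × 22% = ¥17688

Standard income tax:
  ¥26000 × 9% = ¥2340
  ¥67000 × 19% = ¥12730
  ¥16700 × 23% = ¥3841
  → ¥18911

¥18911 > ¥17688, so the standard income tax governs.

¥18911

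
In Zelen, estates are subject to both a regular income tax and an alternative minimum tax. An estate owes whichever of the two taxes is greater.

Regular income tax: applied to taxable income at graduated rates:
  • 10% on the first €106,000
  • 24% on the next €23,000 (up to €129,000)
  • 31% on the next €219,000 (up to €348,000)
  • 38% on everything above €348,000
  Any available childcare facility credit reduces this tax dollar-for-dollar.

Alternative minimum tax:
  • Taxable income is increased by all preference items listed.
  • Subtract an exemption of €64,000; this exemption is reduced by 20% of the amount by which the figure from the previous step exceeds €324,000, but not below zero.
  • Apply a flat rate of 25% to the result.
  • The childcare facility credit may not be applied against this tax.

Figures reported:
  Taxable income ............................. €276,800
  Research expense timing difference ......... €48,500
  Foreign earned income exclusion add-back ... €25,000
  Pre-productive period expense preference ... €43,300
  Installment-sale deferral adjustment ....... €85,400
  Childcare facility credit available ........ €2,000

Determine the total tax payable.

€111,500

Alternative minimum tax:
  Adjusted income: €276,800 + €48,500 + €25,000 + €43,300 + €85,400 = €479,000
  Exemption: €64,000 − 20% × (€479,000 − €324,000) = €64,000 − €31,000 = €33,000
  Base: €479,000 − €33,000 = €446,000
  €446,000 × 25% = €111,500

Regular income tax:
  €106,000 × 10% = €10,600
  €23,000 × 24% = €5,520
  €147,800 × 31% = €45,818
  → €61,938
  Less childcare facility credit €2,000 → €59,938

€111,500 > €59,938, so the alternative minimum tax is the binding amount.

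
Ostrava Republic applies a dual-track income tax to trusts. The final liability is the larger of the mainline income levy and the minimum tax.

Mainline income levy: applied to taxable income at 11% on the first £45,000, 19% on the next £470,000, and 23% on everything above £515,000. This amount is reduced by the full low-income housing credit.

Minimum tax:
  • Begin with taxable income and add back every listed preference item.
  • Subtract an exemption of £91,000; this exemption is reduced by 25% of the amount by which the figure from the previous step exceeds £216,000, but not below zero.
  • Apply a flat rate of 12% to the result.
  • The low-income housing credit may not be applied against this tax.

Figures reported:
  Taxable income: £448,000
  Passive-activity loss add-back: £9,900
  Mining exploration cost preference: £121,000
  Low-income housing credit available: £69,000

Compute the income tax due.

Minimum tax:
  Adjusted income: £448,000 + £9,900 + £121,000 = £578,900
  Exemption: £91,000 − 25% × (£578,900 − £216,000) = £91,000 − £90,725 = £275
  Base: £578,900 − £275 = £578,625
  £578,625 × 12% = £69,435

Mainline income levy:
  £45,000 × 11% = £4,950
  £403,000 × 19% = £76,570
  → £81,520
  Less low-income housing credit £69,000 → £12,520

£69,435 > £12,520, so the minimum tax is the binding amount.

£69,435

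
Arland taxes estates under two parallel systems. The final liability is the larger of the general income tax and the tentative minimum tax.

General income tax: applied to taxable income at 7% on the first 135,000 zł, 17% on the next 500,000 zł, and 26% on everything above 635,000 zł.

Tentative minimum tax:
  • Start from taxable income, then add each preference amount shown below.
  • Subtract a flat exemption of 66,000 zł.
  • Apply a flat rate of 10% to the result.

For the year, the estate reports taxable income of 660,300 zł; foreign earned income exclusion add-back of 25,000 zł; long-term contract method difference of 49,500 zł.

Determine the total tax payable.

101,028 zł

General income tax:
  135,000 zł × 7% = 9,450 zł
  500,000 zł × 17% = 85,000 zł
  25,300 zł × 26% = 6,578 zł
  → 101,028 zł

Tentative minimum tax:
  Adjusted income: 660,300 zł + 25,000 zł + 49,500 zł = 734,800 zł
  Less exemption 66,000 zł → base 668,800 zł
  668,800 zł × 10% = 66,880 zł

101,028 zł > 66,880 zł, so the general income tax governs.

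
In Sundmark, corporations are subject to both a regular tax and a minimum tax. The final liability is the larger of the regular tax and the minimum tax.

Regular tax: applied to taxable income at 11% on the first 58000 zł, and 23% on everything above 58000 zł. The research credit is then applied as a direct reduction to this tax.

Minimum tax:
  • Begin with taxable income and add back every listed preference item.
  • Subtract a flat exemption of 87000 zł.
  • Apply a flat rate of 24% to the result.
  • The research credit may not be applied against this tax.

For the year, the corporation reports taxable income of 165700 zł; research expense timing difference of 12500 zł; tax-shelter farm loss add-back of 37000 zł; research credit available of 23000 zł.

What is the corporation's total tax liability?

30768 zł

Regular tax:
  58000 zł × 11% = 6380 zł
  107700 zł × 23% = 24771 zł
  → 31151 zł
  Less research credit 23000 zł → 8151 zł

Minimum tax:
  Adjusted income: 165700 zł + 12500 zł + 37000 zł = 215200 zł
  Less exemption 87000 zł → base 128200 zł
  128200 zł × 24% = 30768 zł

30768 zł > 8151 zł, so the minimum tax is the binding amount.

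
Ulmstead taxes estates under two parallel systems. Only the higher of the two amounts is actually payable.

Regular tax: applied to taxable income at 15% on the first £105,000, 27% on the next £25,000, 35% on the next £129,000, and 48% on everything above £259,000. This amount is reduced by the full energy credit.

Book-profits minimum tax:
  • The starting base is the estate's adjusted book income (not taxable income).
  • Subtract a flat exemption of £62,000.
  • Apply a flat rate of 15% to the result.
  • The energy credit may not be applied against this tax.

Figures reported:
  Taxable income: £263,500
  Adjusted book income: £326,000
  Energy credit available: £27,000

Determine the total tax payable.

Book-profits minimum tax:
  Base (adjusted book income): £326,000
  Less exemption £62,000 → base £264,000
  £264,000 × 15% = £39,600

Regular tax:
  £105,000 × 15% = £15,750
  £25,000 × 27% = £6,750
  £129,000 × 35% = £45,150
  £4,500 × 48% = £2,160
  → £69,810
  Less energy credit £27,000 → £42,810

£42,810 > £39,600, so the regular tax governs.

£42,810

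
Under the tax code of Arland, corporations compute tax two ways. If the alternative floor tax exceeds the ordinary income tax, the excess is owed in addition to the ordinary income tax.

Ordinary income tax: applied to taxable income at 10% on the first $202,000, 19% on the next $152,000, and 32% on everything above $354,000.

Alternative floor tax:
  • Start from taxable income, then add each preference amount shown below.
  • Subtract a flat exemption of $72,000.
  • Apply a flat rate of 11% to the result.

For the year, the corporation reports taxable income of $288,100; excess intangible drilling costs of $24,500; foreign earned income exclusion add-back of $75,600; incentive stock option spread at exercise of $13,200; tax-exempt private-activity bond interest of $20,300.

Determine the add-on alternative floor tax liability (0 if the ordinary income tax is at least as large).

$1,908

Alternative floor tax:
  Adjusted income: $288,100 + $24,500 + $75,600 + $13,200 + $20,300 = $421,700
  Less exemption $72,000 → base $349,700
  $349,700 × 11% = $38,467

Ordinary income tax:
  $202,000 × 10% = $20,200
  $86,100 × 19% = $16,359
  → $36,559

Excess of alternative floor tax over ordinary income tax: $38,467 − $36,559 = $1,908.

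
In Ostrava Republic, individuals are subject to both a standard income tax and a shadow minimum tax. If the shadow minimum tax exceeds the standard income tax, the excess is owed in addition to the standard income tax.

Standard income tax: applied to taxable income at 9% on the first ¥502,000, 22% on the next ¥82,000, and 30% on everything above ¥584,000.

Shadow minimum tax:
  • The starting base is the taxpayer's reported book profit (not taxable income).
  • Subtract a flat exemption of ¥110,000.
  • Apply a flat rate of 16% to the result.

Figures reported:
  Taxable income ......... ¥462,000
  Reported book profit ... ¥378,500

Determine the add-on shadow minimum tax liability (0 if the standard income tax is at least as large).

¥1,380

Shadow minimum tax:
  Base (reported book profit): ¥378,500
  Less exemption ¥110,000 → base ¥268,500
  ¥268,500 × 16% = ¥42,960

Standard income tax:
  ¥462,000 × 9% = ¥41,580

Excess of shadow minimum tax over standard income tax: ¥42,960 − ¥41,580 = ¥1,380.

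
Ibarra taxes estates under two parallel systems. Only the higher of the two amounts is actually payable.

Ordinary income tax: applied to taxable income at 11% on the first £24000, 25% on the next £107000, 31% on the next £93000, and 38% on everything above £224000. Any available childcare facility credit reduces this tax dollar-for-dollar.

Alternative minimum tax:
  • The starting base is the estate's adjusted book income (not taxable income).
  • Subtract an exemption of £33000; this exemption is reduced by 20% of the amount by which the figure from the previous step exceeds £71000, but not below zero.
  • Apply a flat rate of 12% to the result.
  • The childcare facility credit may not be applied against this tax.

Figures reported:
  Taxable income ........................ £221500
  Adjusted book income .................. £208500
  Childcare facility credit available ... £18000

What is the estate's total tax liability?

Ordinary income tax:
  £24000 × 11% = £2640
  £107000 × 25% = £26750
  £90500 × 31% = £28055
  → £57445
  Less childcare facility credit £18000 → £39445

Alternative minimum tax:
  Base (adjusted book income): £208500
  Exemption: £33000 − 20% × (£208500 − £71000) = £33000 − £27500 = £5500
  Base: £208500 − £5500 = £203000
  £203000 × 12% = £24360

£39445 > £24360, so the ordinary income tax governs.

£39445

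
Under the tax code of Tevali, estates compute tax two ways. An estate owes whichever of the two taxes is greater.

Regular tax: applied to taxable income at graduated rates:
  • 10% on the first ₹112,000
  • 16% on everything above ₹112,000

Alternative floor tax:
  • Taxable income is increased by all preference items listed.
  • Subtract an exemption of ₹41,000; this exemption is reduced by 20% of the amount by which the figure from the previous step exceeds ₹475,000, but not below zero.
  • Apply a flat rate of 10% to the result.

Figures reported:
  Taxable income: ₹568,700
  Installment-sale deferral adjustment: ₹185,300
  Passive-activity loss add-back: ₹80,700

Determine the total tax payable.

Alternative floor tax:
  Adjusted income: ₹568,700 + ₹185,300 + ₹80,700 = ₹834,700
  Exemption: 20% × (₹834,700 − ₹475,000) = ₹71,940 ≥ ₹41,000, so the exemption is fully phased out
  Base: ₹834,700 − ₹0 = ₹834,700
  ₹834,700 × 10% = ₹83,470

Regular tax:
  ₹112,000 × 10% = ₹11,200
  ₹456,700 × 16% = ₹73,072
  → ₹84,272

₹84,272 > ₹83,470, so the regular tax governs.

₹84,272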